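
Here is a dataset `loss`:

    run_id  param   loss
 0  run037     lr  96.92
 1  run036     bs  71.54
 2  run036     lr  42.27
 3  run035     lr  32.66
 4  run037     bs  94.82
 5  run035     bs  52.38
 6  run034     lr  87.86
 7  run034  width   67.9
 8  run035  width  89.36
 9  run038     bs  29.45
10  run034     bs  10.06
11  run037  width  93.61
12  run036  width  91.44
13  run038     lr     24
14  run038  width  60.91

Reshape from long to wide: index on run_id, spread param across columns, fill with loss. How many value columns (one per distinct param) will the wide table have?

3

3 distinct param values: lr, width, bs.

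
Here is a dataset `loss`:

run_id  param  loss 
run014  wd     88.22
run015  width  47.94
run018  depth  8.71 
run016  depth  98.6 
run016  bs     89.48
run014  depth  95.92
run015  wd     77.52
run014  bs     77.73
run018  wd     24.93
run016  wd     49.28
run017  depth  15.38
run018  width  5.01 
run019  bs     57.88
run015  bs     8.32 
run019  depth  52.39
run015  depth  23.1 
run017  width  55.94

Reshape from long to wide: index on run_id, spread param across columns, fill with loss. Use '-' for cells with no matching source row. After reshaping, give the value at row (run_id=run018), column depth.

The long row with run_id=run018, param=depth has loss=8.71.

8.71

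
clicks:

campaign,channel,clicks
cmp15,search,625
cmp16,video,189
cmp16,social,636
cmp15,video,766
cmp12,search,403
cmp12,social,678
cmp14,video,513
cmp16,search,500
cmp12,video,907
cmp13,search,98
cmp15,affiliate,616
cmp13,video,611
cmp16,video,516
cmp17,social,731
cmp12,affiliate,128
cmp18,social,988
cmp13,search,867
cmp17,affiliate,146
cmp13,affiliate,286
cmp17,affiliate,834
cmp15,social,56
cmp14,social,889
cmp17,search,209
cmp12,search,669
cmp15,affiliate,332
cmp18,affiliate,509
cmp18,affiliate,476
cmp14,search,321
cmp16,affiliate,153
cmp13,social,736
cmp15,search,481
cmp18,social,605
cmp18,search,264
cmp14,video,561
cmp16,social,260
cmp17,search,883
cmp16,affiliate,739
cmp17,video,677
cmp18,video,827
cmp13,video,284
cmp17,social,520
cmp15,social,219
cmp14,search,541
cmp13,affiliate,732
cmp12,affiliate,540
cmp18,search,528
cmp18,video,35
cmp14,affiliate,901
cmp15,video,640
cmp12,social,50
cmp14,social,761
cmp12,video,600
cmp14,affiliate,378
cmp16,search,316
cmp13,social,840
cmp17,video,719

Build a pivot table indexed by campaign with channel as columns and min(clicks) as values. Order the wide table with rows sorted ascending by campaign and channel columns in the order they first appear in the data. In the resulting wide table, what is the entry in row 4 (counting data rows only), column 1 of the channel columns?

With rows sorted ascending by campaign, row 4 is campaign=cmp15. channel columns in first-appearance order: search, video, social, affiliate; column 1 is search.
Long rows with campaign=cmp15, channel=search: min(625, 481) = 481.

481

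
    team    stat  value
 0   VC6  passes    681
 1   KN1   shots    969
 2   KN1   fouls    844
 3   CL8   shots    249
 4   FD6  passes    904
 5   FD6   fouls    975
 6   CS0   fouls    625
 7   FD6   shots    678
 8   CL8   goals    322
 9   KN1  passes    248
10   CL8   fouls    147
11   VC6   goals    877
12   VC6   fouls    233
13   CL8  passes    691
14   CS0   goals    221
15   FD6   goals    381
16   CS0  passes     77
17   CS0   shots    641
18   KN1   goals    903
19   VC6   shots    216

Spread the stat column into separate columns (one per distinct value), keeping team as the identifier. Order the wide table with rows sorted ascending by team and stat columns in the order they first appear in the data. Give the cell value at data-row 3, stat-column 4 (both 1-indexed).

381

With rows sorted ascending by team, row 3 is team=FD6. stat columns in first-appearance order: passes, shots, fouls, goals; column 4 is goals.
Long rows with team=FD6, stat=goals: value = 381.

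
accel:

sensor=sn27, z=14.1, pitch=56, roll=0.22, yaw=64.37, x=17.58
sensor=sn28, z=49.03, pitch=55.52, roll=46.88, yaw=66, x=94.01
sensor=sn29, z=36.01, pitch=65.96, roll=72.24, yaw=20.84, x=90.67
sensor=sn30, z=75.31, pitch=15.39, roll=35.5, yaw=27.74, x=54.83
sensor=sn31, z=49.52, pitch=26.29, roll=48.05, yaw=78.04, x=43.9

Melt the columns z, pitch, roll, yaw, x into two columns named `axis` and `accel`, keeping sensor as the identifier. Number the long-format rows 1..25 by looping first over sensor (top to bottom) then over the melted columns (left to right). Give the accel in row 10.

94.01

25 rows total (5 × 5). Row 10: index ⌊(10-1)/5⌋ = 1 into sensor → sn28; (10-1) mod 5 = 4 into the melted columns → x.
So row 10 is (sn28, x, 94.01); accel = 94.01.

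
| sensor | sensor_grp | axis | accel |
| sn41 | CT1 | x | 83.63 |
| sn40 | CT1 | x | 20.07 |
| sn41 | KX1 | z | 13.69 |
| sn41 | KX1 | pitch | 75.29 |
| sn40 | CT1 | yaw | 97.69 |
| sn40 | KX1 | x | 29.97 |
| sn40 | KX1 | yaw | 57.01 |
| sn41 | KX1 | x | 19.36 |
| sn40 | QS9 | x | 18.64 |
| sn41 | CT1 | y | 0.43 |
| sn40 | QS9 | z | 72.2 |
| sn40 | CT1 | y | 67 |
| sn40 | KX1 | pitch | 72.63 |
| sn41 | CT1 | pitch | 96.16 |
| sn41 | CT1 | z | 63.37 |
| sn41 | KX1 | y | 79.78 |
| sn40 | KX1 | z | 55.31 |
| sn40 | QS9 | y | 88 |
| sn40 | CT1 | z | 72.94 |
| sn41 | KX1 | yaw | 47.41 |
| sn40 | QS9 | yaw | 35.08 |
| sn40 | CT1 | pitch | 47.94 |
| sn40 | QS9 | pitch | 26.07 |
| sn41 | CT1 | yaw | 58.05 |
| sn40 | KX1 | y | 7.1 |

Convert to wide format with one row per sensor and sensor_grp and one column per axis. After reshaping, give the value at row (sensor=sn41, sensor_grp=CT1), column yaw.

Wide layout: rows indexed by sensor and sensor_grp, columns are the 5 distinct axis values (x, z, pitch, yaw, y).
Cell (sensor=sn41, sensor_grp=CT1, axis=yaw) draws from the long row where sensor=sn41, sensor_grp=CT1 and axis=yaw, which has accel=58.05.

58.05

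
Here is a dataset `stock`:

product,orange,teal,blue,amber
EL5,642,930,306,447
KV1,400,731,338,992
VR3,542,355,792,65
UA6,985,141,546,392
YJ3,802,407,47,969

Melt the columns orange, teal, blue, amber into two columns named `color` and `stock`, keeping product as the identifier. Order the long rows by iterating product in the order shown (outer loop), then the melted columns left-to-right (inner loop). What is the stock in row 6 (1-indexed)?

20 rows total (5 × 4). Row 6: index ⌊(6-1)/4⌋ = 1 into product → KV1; (6-1) mod 4 = 1 into the melted columns → teal.
So row 6 is (KV1, teal, 731); stock = 731.

731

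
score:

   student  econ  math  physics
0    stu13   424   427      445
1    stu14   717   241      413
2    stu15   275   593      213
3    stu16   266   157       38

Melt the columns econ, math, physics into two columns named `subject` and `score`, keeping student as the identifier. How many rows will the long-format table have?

12

4 student values × 3 melted columns = 12 rows.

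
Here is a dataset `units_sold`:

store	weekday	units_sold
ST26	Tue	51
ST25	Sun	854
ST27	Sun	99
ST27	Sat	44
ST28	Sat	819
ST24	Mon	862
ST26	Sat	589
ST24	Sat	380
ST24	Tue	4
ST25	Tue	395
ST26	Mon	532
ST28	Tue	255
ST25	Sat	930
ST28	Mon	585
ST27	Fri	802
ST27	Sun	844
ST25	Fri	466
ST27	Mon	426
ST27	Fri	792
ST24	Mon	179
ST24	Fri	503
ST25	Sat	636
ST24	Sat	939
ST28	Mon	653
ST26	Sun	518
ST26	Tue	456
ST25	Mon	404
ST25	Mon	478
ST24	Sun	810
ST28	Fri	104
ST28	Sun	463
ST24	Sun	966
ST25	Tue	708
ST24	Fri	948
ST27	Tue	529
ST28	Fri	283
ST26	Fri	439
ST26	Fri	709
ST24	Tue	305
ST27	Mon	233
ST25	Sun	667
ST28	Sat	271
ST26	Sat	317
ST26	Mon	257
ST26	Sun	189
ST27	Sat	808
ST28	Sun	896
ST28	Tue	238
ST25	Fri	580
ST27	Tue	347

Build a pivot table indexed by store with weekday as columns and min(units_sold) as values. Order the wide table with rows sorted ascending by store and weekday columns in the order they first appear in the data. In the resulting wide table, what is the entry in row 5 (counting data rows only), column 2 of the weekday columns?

463

With rows sorted ascending by store, row 5 is store=ST28. weekday columns in first-appearance order: Tue, Sun, Sat, Mon, Fri; column 2 is Sun.
Long rows with store=ST28, weekday=Sun: min(463, 896) = 463.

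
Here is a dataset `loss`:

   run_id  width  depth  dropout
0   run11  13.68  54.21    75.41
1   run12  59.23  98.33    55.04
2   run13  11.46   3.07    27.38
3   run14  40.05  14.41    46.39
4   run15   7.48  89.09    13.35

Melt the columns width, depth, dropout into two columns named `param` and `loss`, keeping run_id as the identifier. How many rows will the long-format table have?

15

5 run_id values × 3 melted columns = 15 rows.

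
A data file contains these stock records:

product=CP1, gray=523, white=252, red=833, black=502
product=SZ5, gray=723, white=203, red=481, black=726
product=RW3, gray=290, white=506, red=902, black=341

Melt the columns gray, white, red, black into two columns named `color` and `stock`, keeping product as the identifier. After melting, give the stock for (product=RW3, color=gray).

Unpivoting turns each (product, wide-column) pair into one long row.
The wide cell at row RW3, column gray holds 290, so the long row (RW3, gray) has stock=290.

290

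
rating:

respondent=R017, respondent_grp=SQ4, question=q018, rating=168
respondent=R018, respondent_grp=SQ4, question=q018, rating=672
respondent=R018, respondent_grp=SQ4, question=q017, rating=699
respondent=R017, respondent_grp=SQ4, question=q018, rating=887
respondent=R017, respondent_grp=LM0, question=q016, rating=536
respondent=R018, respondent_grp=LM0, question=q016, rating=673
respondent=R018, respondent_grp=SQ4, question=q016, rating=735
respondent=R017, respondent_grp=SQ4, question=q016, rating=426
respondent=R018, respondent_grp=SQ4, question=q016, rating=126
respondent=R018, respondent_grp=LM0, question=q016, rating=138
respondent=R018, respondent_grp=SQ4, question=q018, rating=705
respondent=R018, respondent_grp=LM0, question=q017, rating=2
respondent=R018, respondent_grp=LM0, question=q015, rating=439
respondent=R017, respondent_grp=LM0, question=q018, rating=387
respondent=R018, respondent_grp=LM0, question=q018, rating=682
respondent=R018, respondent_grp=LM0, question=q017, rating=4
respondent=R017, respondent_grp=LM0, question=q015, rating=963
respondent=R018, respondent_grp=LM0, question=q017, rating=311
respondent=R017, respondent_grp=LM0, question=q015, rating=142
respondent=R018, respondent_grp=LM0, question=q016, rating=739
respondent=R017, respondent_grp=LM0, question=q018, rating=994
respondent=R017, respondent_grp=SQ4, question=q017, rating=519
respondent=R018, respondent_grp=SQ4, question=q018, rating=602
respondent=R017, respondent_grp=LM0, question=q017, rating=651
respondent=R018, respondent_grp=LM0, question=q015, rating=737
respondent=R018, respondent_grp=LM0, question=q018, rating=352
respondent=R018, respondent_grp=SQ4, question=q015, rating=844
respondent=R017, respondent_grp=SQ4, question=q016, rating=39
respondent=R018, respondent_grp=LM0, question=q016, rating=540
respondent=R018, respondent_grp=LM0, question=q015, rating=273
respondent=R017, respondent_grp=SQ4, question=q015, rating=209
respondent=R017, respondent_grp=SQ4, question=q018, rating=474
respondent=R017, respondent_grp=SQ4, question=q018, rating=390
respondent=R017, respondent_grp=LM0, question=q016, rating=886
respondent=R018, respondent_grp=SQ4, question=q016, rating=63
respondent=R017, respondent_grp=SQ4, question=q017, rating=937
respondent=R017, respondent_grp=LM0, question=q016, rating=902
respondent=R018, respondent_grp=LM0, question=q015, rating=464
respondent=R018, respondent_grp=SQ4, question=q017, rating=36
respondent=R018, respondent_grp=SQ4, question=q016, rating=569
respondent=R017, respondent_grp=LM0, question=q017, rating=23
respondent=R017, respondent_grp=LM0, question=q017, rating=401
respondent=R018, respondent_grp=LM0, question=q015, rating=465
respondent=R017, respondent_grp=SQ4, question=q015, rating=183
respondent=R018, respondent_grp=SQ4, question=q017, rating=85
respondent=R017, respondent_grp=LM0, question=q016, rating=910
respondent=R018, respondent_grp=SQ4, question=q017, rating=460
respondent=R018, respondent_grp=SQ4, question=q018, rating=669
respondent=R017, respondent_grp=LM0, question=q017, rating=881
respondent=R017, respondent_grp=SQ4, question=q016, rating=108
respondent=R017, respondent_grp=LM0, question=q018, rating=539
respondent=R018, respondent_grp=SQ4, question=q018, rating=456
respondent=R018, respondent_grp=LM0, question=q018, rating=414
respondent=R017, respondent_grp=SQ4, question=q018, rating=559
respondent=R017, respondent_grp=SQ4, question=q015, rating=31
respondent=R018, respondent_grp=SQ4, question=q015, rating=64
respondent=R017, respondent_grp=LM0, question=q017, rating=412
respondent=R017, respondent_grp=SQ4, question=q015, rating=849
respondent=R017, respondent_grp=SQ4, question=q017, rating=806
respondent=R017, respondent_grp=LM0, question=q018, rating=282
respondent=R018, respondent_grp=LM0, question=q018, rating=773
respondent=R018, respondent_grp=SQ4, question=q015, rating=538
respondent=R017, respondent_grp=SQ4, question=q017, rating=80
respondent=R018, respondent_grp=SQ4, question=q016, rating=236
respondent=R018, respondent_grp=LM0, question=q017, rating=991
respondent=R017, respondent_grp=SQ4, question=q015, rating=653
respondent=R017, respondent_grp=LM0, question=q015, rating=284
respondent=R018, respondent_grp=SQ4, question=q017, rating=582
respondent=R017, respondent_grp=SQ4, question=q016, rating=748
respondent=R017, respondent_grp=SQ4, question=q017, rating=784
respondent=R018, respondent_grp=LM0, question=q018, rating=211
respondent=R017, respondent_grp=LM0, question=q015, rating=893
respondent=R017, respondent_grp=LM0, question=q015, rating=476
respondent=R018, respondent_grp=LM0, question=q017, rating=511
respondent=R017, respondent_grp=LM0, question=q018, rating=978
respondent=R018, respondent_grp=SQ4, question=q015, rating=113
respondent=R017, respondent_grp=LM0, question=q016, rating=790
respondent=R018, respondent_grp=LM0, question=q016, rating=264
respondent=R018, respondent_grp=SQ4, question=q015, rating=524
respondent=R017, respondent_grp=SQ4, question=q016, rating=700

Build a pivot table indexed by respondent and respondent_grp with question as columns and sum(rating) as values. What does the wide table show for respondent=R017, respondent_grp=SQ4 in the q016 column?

2021

Rows with respondent=R017, respondent_grp=SQ4 and question=q016: rating values are 426, 39, 108, 748, 700.
426 + 39 + 108 + 748 + 700 = 2021.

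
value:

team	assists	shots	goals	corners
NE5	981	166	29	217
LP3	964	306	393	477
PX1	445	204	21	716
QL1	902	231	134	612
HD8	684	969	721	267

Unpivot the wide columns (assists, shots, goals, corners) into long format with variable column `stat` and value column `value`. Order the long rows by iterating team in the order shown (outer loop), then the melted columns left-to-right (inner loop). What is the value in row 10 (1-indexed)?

20 rows total (5 × 4). Row 10: index ⌊(10-1)/4⌋ = 2 into team → PX1; (10-1) mod 4 = 1 into the melted columns → shots.
So row 10 is (PX1, shots, 204); value = 204.

204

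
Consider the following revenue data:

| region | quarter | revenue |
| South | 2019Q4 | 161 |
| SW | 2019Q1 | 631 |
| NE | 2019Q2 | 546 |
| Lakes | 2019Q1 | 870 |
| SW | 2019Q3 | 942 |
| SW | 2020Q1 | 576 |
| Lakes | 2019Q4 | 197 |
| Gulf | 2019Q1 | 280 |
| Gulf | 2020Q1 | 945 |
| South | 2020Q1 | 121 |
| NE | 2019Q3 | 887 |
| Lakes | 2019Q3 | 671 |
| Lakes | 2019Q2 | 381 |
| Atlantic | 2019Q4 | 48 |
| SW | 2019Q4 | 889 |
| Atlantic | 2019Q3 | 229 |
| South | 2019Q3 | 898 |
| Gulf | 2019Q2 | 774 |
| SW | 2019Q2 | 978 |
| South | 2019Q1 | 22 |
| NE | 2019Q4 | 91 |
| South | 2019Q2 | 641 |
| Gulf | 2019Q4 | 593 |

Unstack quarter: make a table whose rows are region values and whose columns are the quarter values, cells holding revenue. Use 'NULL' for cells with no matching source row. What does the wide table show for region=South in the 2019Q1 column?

22

The long row with region=South, quarter=2019Q1 has revenue=22.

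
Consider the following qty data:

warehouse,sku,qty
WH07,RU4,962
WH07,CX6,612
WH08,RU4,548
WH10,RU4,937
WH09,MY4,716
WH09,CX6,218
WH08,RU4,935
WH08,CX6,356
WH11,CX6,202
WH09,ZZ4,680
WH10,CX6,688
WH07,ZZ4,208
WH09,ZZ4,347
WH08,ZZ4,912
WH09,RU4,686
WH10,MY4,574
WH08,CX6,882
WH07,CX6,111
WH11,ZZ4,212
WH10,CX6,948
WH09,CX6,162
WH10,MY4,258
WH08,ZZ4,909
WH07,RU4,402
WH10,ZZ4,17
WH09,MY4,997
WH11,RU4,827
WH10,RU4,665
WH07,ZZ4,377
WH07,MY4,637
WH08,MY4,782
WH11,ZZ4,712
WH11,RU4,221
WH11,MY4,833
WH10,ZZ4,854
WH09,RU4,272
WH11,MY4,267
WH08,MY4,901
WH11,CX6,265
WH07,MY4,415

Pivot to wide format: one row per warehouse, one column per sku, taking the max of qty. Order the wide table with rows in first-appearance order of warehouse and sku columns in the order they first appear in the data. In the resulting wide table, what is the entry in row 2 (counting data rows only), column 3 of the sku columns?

With rows in first-appearance order of warehouse, row 2 is warehouse=WH08. sku columns in first-appearance order: RU4, CX6, MY4, ZZ4; column 3 is MY4.
Long rows with warehouse=WH08, sku=MY4: max(782, 901) = 901.

901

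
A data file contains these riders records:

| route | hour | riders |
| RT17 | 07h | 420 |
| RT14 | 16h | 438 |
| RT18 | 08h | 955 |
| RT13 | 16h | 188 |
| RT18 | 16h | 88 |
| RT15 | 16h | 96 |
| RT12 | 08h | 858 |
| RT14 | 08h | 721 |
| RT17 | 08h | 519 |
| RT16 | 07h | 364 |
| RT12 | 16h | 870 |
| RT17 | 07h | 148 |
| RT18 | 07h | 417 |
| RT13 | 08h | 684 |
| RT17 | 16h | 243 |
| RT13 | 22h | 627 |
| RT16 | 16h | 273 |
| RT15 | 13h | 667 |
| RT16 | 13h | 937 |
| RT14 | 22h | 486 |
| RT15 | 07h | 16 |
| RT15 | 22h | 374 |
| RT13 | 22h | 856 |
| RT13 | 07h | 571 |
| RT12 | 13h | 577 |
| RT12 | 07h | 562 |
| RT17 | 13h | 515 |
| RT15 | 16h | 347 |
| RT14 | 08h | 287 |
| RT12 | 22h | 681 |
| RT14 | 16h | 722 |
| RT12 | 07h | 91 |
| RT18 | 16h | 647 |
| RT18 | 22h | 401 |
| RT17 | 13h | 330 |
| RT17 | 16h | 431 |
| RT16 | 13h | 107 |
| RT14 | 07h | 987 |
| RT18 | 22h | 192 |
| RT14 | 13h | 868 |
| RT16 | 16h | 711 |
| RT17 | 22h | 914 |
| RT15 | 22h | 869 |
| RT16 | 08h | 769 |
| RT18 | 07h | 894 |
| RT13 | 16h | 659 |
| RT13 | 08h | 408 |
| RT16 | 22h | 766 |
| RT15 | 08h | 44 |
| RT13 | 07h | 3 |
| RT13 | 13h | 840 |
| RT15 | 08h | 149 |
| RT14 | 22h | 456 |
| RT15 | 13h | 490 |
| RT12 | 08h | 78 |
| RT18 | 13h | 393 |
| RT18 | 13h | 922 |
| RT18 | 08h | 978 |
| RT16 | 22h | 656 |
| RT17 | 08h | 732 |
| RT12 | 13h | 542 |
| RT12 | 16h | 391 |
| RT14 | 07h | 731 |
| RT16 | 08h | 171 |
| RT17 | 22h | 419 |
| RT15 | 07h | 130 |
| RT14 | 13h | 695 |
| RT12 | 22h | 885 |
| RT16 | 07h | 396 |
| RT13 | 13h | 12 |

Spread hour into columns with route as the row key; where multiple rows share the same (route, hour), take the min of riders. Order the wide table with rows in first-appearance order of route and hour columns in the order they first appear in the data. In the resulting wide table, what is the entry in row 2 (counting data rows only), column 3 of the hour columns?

With rows in first-appearance order of route, row 2 is route=RT14. hour columns in first-appearance order: 07h, 16h, 08h, 22h, 13h; column 3 is 08h.
Long rows with route=RT14, hour=08h: min(721, 287) = 287.

287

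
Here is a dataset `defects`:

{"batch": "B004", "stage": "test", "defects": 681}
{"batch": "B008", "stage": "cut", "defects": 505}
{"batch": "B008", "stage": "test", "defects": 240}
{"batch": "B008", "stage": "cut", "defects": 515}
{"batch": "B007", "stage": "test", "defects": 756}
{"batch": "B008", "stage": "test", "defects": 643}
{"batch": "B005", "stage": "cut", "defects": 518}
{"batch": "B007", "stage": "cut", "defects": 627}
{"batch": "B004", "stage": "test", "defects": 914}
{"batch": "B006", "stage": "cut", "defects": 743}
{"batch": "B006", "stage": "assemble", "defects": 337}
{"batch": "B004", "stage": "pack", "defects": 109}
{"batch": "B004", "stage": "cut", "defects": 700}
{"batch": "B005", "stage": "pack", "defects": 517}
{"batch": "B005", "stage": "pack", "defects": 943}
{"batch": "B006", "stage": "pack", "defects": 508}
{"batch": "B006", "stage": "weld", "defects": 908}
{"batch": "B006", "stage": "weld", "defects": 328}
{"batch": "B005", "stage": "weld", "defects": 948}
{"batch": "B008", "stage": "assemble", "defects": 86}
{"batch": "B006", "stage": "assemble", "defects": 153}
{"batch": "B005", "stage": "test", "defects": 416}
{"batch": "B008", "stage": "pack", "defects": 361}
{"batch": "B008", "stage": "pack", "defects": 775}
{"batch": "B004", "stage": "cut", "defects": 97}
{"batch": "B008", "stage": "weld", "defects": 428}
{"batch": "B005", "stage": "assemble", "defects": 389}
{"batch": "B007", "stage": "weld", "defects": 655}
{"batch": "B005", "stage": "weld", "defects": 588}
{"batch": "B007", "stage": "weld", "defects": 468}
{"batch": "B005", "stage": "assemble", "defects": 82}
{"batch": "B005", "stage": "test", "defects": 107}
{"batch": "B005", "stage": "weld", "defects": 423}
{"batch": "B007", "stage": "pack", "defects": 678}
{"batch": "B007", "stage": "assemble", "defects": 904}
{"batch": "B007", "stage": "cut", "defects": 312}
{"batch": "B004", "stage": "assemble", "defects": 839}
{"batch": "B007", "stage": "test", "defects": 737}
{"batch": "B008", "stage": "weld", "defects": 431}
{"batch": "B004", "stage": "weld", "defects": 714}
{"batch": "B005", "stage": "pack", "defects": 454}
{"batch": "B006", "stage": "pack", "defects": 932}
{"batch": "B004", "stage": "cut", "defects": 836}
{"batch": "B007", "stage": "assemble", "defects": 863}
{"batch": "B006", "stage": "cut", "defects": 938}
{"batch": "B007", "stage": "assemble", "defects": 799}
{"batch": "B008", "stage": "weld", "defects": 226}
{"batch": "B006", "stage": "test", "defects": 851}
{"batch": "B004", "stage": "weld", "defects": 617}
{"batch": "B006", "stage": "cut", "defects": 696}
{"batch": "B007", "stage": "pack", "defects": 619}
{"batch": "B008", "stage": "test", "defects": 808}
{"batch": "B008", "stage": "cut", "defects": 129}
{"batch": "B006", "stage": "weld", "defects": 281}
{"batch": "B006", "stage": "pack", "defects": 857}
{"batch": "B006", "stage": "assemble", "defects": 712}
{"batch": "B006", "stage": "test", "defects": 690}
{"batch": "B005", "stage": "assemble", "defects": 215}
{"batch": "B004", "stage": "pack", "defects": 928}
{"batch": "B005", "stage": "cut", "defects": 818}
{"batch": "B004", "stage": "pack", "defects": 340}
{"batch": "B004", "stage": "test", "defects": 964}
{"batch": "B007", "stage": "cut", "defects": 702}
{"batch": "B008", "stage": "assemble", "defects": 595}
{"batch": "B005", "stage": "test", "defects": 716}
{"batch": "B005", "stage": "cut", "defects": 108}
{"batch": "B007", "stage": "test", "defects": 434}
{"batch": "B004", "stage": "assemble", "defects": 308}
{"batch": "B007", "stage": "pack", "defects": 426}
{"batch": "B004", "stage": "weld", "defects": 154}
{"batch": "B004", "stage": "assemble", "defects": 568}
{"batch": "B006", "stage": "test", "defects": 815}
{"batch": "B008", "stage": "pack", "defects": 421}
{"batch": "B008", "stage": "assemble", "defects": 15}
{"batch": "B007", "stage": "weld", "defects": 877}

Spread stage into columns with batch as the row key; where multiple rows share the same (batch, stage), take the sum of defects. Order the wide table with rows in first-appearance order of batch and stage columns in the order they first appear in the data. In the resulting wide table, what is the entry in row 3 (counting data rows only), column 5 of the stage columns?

With rows in first-appearance order of batch, row 3 is batch=B007. stage columns in first-appearance order: test, cut, assemble, pack, weld; column 5 is weld.
Long rows with batch=B007, stage=weld: 655 + 468 + 877 = 2000.

2000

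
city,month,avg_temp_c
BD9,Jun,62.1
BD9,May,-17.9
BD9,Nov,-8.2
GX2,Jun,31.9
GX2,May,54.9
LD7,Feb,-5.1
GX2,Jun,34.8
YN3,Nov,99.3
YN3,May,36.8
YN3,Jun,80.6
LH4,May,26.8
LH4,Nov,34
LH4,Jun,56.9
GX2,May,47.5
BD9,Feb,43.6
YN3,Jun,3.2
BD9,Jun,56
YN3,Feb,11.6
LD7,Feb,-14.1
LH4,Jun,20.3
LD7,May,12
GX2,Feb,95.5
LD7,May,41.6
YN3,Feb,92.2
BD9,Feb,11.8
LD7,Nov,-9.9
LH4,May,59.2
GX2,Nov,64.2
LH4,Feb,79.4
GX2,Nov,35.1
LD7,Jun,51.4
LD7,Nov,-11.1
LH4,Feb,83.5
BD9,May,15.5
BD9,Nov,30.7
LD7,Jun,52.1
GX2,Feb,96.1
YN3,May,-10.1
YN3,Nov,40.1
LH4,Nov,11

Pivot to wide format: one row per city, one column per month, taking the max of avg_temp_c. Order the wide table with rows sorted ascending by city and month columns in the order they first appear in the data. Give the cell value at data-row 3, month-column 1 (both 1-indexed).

With rows sorted ascending by city, row 3 is city=LD7. month columns in first-appearance order: Jun, May, Nov, Feb; column 1 is Jun.
Long rows with city=LD7, month=Jun: max(51.4, 52.1) = 52.1.

52.1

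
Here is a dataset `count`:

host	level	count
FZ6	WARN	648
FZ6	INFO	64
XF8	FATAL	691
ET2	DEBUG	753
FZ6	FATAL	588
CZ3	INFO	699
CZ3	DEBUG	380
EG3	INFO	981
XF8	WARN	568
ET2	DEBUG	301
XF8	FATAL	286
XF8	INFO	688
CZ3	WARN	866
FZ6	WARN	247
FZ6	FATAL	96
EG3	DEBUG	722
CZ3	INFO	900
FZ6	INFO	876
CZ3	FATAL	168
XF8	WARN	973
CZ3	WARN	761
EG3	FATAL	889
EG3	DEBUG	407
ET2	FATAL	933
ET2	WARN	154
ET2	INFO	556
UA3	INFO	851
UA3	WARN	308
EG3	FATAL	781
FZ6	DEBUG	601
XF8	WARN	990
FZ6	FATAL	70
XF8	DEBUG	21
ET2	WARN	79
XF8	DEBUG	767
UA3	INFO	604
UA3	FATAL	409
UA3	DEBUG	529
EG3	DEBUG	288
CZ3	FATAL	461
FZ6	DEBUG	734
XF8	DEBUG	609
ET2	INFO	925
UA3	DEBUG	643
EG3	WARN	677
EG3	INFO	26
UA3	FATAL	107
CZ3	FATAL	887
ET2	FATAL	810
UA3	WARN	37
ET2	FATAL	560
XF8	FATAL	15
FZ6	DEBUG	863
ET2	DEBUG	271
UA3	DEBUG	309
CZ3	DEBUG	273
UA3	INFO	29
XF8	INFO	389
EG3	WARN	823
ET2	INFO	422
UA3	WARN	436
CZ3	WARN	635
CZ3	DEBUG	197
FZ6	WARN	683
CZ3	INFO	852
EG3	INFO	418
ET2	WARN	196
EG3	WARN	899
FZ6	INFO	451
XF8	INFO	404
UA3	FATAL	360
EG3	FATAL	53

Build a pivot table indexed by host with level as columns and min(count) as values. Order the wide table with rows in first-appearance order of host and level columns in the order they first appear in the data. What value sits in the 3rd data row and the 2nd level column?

422

With rows in first-appearance order of host, row 3 is host=ET2. level columns in first-appearance order: WARN, INFO, FATAL, DEBUG; column 2 is INFO.
Long rows with host=ET2, level=INFO: min(556, 925, 422) = 422.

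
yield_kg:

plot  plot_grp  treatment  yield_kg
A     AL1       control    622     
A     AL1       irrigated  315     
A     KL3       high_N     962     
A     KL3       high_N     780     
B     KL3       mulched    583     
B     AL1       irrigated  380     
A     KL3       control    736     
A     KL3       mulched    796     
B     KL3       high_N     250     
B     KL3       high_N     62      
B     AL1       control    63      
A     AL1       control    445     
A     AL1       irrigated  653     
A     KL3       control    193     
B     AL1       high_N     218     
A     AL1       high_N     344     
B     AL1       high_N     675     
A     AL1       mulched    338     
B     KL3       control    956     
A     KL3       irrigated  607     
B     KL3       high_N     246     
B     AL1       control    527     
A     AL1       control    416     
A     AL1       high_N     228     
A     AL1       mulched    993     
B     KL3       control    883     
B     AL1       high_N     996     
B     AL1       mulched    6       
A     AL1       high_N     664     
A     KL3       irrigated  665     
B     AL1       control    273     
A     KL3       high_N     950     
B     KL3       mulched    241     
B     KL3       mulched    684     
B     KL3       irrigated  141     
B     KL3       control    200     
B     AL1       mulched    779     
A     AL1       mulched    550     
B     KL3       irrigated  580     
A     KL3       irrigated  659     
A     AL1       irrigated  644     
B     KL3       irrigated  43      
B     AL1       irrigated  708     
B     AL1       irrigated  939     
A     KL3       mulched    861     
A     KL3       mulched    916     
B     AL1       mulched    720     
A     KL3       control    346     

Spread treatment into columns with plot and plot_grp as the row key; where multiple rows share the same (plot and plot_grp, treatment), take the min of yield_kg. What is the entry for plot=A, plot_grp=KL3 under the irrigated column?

607

Rows with plot=A, plot_grp=KL3 and treatment=irrigated: yield_kg values are 607, 665, 659.
min(607, 665, 659) = 607.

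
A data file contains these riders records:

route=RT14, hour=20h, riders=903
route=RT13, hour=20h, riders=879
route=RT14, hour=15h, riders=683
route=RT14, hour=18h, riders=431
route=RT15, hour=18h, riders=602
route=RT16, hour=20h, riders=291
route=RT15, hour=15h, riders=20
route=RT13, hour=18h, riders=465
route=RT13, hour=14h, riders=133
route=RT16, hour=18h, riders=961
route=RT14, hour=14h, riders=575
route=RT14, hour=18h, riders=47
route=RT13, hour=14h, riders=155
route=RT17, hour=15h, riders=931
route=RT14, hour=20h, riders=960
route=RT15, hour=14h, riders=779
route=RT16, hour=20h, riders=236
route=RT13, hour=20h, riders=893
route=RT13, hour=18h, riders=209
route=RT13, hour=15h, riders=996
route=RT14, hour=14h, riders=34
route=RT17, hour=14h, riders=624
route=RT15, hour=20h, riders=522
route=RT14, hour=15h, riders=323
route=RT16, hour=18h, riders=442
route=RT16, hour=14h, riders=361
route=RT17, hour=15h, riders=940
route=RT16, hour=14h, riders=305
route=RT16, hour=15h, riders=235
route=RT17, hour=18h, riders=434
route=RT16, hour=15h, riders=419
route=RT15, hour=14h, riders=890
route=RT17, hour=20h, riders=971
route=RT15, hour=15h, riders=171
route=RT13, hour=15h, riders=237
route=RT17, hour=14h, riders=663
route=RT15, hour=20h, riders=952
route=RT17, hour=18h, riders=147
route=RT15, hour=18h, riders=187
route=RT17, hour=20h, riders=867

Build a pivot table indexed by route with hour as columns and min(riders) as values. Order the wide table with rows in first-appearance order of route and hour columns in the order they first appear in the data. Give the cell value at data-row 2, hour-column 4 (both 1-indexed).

With rows in first-appearance order of route, row 2 is route=RT13. hour columns in first-appearance order: 20h, 15h, 18h, 14h; column 4 is 14h.
Long rows with route=RT13, hour=14h: min(133, 155) = 133.

133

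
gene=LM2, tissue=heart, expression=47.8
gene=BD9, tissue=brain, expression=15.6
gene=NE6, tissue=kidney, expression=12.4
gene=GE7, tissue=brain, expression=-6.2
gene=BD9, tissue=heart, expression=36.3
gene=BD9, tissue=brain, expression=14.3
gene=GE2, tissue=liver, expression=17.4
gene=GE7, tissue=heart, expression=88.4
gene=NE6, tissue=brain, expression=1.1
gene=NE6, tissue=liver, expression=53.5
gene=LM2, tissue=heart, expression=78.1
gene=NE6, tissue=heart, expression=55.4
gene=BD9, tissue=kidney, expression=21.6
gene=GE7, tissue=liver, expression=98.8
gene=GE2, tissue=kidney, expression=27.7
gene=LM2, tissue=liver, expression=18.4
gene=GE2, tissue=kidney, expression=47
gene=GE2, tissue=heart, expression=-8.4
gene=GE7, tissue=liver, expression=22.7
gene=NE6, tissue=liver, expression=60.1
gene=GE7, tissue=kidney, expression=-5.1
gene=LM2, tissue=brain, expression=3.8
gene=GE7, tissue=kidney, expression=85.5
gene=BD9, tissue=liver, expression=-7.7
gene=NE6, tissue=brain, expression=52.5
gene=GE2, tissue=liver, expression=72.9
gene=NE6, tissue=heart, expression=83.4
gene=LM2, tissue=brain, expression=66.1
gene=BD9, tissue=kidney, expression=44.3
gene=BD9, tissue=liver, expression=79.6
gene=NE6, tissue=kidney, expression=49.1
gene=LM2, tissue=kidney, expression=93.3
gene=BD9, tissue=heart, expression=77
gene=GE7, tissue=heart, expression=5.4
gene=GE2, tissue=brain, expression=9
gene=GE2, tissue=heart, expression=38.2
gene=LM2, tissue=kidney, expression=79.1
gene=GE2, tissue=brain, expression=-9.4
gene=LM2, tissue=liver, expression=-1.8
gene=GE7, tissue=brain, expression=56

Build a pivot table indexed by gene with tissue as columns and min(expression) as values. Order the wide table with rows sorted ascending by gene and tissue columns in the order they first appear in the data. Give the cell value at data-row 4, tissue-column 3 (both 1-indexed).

With rows sorted ascending by gene, row 4 is gene=LM2. tissue columns in first-appearance order: heart, brain, kidney, liver; column 3 is kidney.
Long rows with gene=LM2, tissue=kidney: min(93.3, 79.1) = 79.1.

79.1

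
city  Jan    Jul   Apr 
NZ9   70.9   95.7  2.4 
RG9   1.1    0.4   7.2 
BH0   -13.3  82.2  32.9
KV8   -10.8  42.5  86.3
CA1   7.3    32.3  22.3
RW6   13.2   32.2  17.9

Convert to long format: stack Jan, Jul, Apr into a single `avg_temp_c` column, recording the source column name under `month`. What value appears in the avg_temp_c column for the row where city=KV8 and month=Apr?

86.3

Unpivoting turns each (city, wide-column) pair into one long row.
The wide cell at row KV8, column Apr holds 86.3, so the long row (KV8, Apr) has avg_temp_c=86.3.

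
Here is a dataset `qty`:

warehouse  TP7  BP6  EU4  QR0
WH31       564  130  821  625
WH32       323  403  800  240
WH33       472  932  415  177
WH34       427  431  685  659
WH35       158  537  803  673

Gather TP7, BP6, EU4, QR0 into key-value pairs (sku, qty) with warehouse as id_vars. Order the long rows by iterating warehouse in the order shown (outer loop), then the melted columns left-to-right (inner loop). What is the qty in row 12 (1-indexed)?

20 rows total (5 × 4). Row 12: index ⌊(12-1)/4⌋ = 2 into warehouse → WH33; (12-1) mod 4 = 3 into the melted columns → QR0.
So row 12 is (WH33, QR0, 177); qty = 177.

177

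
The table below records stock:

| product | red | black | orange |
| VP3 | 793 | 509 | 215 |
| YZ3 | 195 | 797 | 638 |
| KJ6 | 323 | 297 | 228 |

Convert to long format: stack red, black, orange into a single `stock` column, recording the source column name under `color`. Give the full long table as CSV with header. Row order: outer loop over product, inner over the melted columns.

product,color,stock
VP3,red,793
VP3,black,509
VP3,orange,215
YZ3,red,195
YZ3,black,797
YZ3,orange,638
KJ6,red,323
KJ6,black,297
KJ6,orange,228

Each (product, column) pair becomes one row: 3 × 3 = 9 rows.
For example, (VP3, red) → stock=793.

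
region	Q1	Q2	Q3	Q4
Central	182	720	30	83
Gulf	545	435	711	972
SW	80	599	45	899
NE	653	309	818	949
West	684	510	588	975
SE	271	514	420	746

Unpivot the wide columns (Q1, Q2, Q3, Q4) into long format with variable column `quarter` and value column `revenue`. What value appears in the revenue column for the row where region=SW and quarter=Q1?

80

Unpivoting turns each (region, wide-column) pair into one long row.
The wide cell at row SW, column Q1 holds 80, so the long row (SW, Q1) has revenue=80.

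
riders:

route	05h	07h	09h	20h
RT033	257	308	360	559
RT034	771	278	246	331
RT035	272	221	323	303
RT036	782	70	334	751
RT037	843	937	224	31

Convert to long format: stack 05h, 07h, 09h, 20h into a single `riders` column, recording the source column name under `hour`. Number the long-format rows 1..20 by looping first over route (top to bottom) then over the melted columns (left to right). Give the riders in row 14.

70

20 rows total (5 × 4). Row 14: index ⌊(14-1)/4⌋ = 3 into route → RT036; (14-1) mod 4 = 1 into the melted columns → 07h.
So row 14 is (RT036, 07h, 70); riders = 70.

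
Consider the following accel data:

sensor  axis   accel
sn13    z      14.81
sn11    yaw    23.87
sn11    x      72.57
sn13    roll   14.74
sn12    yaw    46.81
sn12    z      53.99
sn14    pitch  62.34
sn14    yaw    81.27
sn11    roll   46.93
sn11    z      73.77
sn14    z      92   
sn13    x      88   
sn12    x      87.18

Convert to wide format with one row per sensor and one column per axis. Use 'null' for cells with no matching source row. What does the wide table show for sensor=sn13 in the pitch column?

null

No long-format row has sensor=sn13 and axis=pitch, so the cell is null.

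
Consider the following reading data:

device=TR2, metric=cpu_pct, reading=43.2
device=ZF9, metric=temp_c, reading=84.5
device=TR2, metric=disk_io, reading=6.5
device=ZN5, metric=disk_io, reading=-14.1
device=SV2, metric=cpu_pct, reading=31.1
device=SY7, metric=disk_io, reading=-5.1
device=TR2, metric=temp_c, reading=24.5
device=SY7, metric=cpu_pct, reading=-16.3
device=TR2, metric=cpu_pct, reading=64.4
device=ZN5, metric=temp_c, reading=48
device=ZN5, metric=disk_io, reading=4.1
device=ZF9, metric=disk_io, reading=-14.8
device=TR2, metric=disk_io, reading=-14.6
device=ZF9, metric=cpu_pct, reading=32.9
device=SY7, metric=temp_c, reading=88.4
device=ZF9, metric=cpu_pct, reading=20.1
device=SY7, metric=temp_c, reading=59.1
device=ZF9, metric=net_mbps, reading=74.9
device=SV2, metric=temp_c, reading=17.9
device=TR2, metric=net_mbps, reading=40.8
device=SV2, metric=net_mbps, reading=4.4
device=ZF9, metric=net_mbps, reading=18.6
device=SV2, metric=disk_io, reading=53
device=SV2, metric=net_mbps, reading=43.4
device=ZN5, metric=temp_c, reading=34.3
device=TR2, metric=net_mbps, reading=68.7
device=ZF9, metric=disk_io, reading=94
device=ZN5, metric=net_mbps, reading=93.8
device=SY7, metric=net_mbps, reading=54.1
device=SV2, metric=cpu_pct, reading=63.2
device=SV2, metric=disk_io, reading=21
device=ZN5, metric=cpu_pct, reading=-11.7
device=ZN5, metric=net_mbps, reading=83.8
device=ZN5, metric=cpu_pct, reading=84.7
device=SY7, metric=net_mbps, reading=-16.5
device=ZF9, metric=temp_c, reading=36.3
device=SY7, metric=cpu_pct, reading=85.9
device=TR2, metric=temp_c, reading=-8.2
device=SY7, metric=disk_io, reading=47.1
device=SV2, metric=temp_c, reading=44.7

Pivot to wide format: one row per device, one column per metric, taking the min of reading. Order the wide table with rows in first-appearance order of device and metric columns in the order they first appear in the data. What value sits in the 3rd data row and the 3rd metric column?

-14.1

With rows in first-appearance order of device, row 3 is device=ZN5. metric columns in first-appearance order: cpu_pct, temp_c, disk_io, net_mbps; column 3 is disk_io.
Long rows with device=ZN5, metric=disk_io: min(-14.1, 4.1) = -14.1.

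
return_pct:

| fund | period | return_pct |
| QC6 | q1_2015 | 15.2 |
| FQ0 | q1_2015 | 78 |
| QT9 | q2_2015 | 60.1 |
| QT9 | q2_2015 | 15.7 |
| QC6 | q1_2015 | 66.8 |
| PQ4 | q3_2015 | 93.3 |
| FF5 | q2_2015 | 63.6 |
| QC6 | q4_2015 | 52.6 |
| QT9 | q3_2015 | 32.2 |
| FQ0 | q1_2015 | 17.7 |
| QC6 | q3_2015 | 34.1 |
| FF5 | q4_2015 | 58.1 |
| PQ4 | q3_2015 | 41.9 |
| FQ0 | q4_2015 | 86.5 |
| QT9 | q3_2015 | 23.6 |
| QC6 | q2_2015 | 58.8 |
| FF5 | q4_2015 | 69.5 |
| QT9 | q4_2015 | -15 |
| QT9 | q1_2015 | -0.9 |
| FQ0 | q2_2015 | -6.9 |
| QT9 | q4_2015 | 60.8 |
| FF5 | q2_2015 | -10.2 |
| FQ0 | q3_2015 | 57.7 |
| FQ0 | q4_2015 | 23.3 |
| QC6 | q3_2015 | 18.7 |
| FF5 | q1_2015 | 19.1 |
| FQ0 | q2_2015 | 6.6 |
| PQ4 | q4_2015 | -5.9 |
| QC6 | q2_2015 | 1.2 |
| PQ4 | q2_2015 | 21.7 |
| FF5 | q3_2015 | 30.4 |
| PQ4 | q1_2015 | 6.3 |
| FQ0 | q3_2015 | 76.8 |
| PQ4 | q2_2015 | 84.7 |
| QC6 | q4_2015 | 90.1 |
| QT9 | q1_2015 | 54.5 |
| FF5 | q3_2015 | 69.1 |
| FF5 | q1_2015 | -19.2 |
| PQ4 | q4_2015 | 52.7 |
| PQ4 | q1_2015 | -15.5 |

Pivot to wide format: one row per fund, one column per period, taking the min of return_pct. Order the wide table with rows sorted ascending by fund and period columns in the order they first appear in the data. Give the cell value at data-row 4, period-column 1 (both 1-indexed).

15.2

With rows sorted ascending by fund, row 4 is fund=QC6. period columns in first-appearance order: q1_2015, q2_2015, q3_2015, q4_2015; column 1 is q1_2015.
Long rows with fund=QC6, period=q1_2015: min(15.2, 66.8) = 15.2.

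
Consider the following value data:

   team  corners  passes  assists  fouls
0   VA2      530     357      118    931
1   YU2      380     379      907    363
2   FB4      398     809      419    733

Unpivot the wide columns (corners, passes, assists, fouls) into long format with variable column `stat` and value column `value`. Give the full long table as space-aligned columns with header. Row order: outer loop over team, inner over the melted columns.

team  stat     value
VA2   corners  530  
VA2   passes   357  
VA2   assists  118  
VA2   fouls    931  
YU2   corners  380  
YU2   passes   379  
YU2   assists  907  
YU2   fouls    363  
FB4   corners  398  
FB4   passes   809  
FB4   assists  419  
FB4   fouls    733  

Each (team, column) pair becomes one row: 3 × 4 = 12 rows.
For example, (VA2, corners) → value=530.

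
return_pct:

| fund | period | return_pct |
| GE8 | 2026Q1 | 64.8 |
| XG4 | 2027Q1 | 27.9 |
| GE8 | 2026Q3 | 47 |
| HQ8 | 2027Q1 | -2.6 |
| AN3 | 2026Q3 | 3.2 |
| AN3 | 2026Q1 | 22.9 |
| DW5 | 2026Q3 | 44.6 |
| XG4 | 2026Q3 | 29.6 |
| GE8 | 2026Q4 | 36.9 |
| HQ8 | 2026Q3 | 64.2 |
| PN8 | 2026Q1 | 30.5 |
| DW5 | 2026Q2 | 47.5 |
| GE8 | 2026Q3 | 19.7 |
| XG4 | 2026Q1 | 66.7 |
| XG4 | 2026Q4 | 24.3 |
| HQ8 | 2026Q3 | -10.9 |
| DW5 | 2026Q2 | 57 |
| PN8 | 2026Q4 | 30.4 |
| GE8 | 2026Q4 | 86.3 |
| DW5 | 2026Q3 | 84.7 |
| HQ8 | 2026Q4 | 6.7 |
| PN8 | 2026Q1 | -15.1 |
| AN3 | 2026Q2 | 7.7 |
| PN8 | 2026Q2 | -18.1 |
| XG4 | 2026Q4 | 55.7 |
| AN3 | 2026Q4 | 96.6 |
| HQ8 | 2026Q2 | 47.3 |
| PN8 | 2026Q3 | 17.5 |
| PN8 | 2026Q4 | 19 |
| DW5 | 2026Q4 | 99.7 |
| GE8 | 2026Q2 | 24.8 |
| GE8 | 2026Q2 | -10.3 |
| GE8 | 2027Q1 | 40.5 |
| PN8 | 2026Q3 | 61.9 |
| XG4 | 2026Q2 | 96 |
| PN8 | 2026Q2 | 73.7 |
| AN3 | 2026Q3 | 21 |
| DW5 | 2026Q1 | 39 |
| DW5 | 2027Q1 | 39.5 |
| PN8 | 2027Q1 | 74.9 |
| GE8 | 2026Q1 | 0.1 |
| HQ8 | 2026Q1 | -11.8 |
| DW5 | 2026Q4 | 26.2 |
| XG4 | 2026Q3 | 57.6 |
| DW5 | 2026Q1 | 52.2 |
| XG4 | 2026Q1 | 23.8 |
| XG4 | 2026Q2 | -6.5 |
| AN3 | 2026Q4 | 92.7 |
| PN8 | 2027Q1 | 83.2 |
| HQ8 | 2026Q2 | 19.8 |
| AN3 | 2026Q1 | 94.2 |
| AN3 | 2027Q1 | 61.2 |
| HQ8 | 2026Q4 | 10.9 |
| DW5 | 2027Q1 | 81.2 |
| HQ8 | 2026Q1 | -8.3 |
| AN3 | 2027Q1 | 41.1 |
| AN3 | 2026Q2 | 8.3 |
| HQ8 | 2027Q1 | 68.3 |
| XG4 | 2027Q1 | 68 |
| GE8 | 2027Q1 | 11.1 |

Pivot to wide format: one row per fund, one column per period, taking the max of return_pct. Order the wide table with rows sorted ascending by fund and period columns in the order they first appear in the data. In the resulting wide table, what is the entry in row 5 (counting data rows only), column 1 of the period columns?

30.5

With rows sorted ascending by fund, row 5 is fund=PN8. period columns in first-appearance order: 2026Q1, 2027Q1, 2026Q3, 2026Q4, 2026Q2; column 1 is 2026Q1.
Long rows with fund=PN8, period=2026Q1: max(30.5, -15.1) = 30.5.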